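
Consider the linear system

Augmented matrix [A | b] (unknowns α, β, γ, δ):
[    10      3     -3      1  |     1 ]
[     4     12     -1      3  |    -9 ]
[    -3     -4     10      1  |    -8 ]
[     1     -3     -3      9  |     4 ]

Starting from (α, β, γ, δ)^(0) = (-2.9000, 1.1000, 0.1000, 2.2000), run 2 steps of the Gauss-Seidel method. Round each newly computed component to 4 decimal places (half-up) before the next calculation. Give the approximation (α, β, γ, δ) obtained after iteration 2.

(0.0063, -0.7789, -1.0668, -0.1715)

Iteration 1:
  α = (1 - (3)·1.1000 - (-3)·0.1000 - (1)·2.2000) / (10) = -0.4200
  β = (-9 - (4)·-0.4200 - (-1)·0.1000 - (3)·2.2000) / (12) = -1.1517
  γ = (-8 - (-3)·-0.4200 - (-4)·-1.1517 - (1)·2.2000) / (10) = -1.6067
  δ = (4 - (1)·-0.4200 - (-3)·-1.1517 - (-3)·-1.6067) / (9) = -0.4284
Iteration 2:
  α = (1 - (3)·-1.1517 - (-3)·-1.6067 - (1)·-0.4284) / (10) = 0.0063
  β = (-9 - (4)·0.0063 - (-1)·-1.6067 - (3)·-0.4284) / (12) = -0.7789
  γ = (-8 - (-3)·0.0063 - (-4)·-0.7789 - (1)·-0.4284) / (10) = -1.0668
  δ = (4 - (1)·0.0063 - (-3)·-0.7789 - (-3)·-1.0668) / (9) = -0.1715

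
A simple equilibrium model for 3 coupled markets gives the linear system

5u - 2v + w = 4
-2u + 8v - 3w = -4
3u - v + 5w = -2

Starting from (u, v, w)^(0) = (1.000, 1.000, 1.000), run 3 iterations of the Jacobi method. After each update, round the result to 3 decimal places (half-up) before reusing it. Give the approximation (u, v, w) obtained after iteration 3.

Iteration 1:
  u = (4 - (-2)·1.000 - (1)·1.000) / (5) = 1.000
  v = (-4 - (-2)·1.000 - (-3)·1.000) / (8) = 0.125
  w = (-2 - (3)·1.000 - (-1)·1.000) / (5) = -0.800
Iteration 2:
  u = (4 - (-2)·0.125 - (1)·-0.800) / (5) = 1.010
  v = (-4 - (-2)·1.000 - (-3)·-0.800) / (8) = -0.550
  w = (-2 - (3)·1.000 - (-1)·0.125) / (5) = -0.975
Iteration 3:
  u = (4 - (-2)·-0.550 - (1)·-0.975) / (5) = 0.775
  v = (-4 - (-2)·1.010 - (-3)·-0.975) / (8) = -0.613
  w = (-2 - (3)·1.010 - (-1)·-0.550) / (5) = -1.116

(0.775, -0.613, -1.116)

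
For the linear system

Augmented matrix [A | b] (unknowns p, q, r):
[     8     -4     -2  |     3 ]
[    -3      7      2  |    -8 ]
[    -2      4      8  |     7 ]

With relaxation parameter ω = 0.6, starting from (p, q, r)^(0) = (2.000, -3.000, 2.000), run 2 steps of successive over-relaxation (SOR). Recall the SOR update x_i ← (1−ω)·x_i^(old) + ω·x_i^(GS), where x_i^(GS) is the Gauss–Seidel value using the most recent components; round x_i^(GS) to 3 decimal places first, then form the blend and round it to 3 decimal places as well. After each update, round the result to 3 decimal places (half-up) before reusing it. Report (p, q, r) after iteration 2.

(0.063, -1.864, 1.904)

Iteration 1:
  p: GS value = (3 - (-4)·-3.000 - (-2)·2.000) / (8) = -0.625;  p ← (1−ω)·2.000 + ω·-0.625 = 0.425
  q: GS value = (-8 - (-3)·0.425 - (2)·2.000) / (7) = -1.532;  q ← (1−ω)·-3.000 + ω·-1.532 = -2.119
  r: GS value = (7 - (-2)·0.425 - (4)·-2.119) / (8) = 2.041;  r ← (1−ω)·2.000 + ω·2.041 = 2.025
Iteration 2:
  p: GS value = (3 - (-4)·-2.119 - (-2)·2.025) / (8) = -0.178;  p ← (1−ω)·0.425 + ω·-0.178 = 0.063
  q: GS value = (-8 - (-3)·0.063 - (2)·2.025) / (7) = -1.694;  q ← (1−ω)·-2.119 + ω·-1.694 = -1.864
  r: GS value = (7 - (-2)·0.063 - (4)·-1.864) / (8) = 1.823;  r ← (1−ω)·2.025 + ω·1.823 = 1.904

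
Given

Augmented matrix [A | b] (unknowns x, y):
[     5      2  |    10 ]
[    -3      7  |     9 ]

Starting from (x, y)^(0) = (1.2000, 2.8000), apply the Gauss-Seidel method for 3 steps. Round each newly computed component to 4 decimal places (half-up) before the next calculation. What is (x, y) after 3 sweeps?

(1.2569, 1.8244)

Iteration 1:
  x = (10 - (2)·2.8000) / (5) = 0.8800
  y = (9 - (-3)·0.8800) / (7) = 1.6629
Iteration 2:
  x = (10 - (2)·1.6629) / (5) = 1.3348
  y = (9 - (-3)·1.3348) / (7) = 1.8578
Iteration 3:
  x = (10 - (2)·1.8578) / (5) = 1.2569
  y = (9 - (-3)·1.2569) / (7) = 1.8244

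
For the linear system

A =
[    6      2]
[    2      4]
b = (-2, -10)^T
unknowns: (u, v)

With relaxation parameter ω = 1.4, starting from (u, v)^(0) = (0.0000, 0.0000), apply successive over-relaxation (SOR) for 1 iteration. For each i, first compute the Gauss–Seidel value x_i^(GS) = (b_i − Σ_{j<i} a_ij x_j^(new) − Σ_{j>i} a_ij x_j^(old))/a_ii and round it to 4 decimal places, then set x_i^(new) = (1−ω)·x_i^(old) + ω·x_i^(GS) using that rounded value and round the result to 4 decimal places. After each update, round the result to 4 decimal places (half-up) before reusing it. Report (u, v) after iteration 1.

Iteration 1:
  u: GS value = (-2 - (2)·0.0000) / (6) = -0.3333;  u ← (1−ω)·0.0000 + ω·-0.3333 = -0.4666
  v: GS value = (-10 - (2)·-0.4666) / (4) = -2.2667;  v ← (1−ω)·0.0000 + ω·-2.2667 = -3.1734

(-0.4666, -3.1734)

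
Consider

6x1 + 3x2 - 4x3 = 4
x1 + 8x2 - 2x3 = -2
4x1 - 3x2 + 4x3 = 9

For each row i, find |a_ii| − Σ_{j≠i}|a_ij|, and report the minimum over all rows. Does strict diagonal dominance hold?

row 1: |6| − (3+4) = -1
row 2: |8| − (1+2) = 5
row 3: |4| − (4+3) = -3
minimum over rows = -3 → not strictly diagonally dominant

-3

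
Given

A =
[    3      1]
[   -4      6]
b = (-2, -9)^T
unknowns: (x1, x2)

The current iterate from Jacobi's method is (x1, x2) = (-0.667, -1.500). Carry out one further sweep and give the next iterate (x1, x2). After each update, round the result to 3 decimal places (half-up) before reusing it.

(-0.167, -1.945)

One sweep:
  x1 = (-2 - (1)·-1.500) / (3) = -0.167
  x2 = (-9 - (-4)·-0.667) / (6) = -1.945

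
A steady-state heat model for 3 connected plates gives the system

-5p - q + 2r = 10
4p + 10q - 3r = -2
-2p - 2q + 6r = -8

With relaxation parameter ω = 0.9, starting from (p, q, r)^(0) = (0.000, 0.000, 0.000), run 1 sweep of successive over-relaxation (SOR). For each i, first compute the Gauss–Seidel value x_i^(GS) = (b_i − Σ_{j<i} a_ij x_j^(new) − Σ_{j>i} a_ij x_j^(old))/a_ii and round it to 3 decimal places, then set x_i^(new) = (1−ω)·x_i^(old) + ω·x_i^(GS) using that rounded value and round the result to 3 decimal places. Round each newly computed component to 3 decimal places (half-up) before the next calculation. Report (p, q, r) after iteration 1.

Iteration 1:
  p: GS value = (10 - (-1)·0.000 - (2)·0.000) / (-5) = -2.000;  p ← (1−ω)·0.000 + ω·-2.000 = -1.800
  q: GS value = (-2 - (4)·-1.800 - (-3)·0.000) / (10) = 0.520;  q ← (1−ω)·0.000 + ω·0.520 = 0.468
  r: GS value = (-8 - (-2)·-1.800 - (-2)·0.468) / (6) = -1.777;  r ← (1−ω)·0.000 + ω·-1.777 = -1.599

(-1.800, 0.468, -1.599)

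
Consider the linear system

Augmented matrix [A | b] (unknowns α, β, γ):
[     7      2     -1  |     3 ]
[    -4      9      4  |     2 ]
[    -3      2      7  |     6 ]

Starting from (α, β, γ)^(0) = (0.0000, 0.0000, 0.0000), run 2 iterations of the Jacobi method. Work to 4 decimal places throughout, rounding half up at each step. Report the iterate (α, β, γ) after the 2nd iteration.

(0.4875, 0.0318, 0.9773)

Iteration 1:
  α = (3 - (2)·0.0000 - (-1)·0.0000) / (7) = 0.4286
  β = (2 - (-4)·0.0000 - (4)·0.0000) / (9) = 0.2222
  γ = (6 - (-3)·0.0000 - (2)·0.0000) / (7) = 0.8571
Iteration 2:
  α = (3 - (2)·0.2222 - (-1)·0.8571) / (7) = 0.4875
  β = (2 - (-4)·0.4286 - (4)·0.8571) / (9) = 0.0318
  γ = (6 - (-3)·0.4286 - (2)·0.2222) / (7) = 0.9773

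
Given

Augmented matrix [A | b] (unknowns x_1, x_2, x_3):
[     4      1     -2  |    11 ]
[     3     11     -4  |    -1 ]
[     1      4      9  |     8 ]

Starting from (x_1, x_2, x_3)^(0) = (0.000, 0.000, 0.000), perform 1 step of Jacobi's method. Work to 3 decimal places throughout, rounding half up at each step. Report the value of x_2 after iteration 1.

Iteration 1:
  x_1 = (11 - (1)·0.000 - (-2)·0.000) / (4) = 2.750
  x_2 = (-1 - (3)·0.000 - (-4)·0.000) / (11) = -0.091
  x_3 = (8 - (1)·0.000 - (4)·0.000) / (9) = 0.889

-0.091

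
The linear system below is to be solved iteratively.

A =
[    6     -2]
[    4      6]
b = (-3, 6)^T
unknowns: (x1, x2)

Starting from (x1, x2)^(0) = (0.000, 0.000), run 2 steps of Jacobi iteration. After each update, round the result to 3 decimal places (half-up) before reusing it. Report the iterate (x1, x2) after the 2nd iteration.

(-0.167, 1.333)

Iteration 1:
  x1 = (-3 - (-2)·0.000) / (6) = -0.500
  x2 = (6 - (4)·0.000) / (6) = 1.000
Iteration 2:
  x1 = (-3 - (-2)·1.000) / (6) = -0.167
  x2 = (6 - (4)·-0.500) / (6) = 1.333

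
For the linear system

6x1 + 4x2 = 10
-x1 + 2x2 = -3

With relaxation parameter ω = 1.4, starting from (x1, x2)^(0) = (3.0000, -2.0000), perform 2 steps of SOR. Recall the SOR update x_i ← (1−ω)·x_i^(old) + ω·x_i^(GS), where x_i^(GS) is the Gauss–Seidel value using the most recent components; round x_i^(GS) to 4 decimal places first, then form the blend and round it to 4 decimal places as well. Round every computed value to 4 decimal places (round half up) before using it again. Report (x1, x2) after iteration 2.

(0.3866, -2.1494)

Iteration 1:
  x1: GS value = (10 - (4)·-2.0000) / (6) = 3.0000;  x1 ← (1−ω)·3.0000 + ω·3.0000 = 3.0000
  x2: GS value = (-3 - (-1)·3.0000) / (2) = 0.0000;  x2 ← (1−ω)·-2.0000 + ω·0.0000 = 0.8000
Iteration 2:
  x1: GS value = (10 - (4)·0.8000) / (6) = 1.1333;  x1 ← (1−ω)·3.0000 + ω·1.1333 = 0.3866
  x2: GS value = (-3 - (-1)·0.3866) / (2) = -1.3067;  x2 ← (1−ω)·0.8000 + ω·-1.3067 = -2.1494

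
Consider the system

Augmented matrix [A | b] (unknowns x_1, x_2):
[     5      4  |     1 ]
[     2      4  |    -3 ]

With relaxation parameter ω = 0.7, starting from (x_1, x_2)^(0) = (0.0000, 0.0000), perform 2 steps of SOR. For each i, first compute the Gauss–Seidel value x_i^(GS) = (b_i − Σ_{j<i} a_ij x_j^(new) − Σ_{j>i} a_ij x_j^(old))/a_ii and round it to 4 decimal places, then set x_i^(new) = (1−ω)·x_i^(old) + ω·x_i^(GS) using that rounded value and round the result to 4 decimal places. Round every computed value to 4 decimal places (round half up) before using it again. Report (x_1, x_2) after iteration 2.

Iteration 1:
  x_1: GS value = (1 - (4)·0.0000) / (5) = 0.2000;  x_1 ← (1−ω)·0.0000 + ω·0.2000 = 0.1400
  x_2: GS value = (-3 - (2)·0.1400) / (4) = -0.8200;  x_2 ← (1−ω)·0.0000 + ω·-0.8200 = -0.5740
Iteration 2:
  x_1: GS value = (1 - (4)·-0.5740) / (5) = 0.6592;  x_1 ← (1−ω)·0.1400 + ω·0.6592 = 0.5034
  x_2: GS value = (-3 - (2)·0.5034) / (4) = -1.0017;  x_2 ← (1−ω)·-0.5740 + ω·-1.0017 = -0.8734

(0.5034, -0.8734)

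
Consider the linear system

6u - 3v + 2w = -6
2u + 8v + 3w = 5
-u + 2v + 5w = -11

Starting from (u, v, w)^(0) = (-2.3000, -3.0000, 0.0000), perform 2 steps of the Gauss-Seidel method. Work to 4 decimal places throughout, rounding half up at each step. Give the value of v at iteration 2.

Iteration 1:
  u = (-6 - (-3)·-3.0000 - (2)·0.0000) / (6) = -2.5000
  v = (5 - (2)·-2.5000 - (3)·0.0000) / (8) = 1.2500
  w = (-11 - (-1)·-2.5000 - (2)·1.2500) / (5) = -3.2000
Iteration 2:
  u = (-6 - (-3)·1.2500 - (2)·-3.2000) / (6) = 0.6917
  v = (5 - (2)·0.6917 - (3)·-3.2000) / (8) = 1.6521
  w = (-11 - (-1)·0.6917 - (2)·1.6521) / (5) = -2.7225

1.6521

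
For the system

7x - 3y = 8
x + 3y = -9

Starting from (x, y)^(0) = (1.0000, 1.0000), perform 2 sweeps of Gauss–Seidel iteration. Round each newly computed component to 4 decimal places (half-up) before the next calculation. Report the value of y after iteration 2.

Iteration 1:
  x = (8 - (-3)·1.0000) / (7) = 1.5714
  y = (-9 - (1)·1.5714) / (3) = -3.5238
Iteration 2:
  x = (8 - (-3)·-3.5238) / (7) = -0.3673
  y = (-9 - (1)·-0.3673) / (3) = -2.8776

-2.8776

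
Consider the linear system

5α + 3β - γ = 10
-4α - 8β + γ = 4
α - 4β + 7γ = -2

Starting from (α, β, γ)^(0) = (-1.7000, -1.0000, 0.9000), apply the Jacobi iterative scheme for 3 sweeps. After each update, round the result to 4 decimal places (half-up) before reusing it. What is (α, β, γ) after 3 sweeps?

Iteration 1:
  α = (10 - (3)·-1.0000 - (-1)·0.9000) / (5) = 2.7800
  β = (4 - (-4)·-1.7000 - (1)·0.9000) / (-8) = 0.4625
  γ = (-2 - (1)·-1.7000 - (-4)·-1.0000) / (7) = -0.6143
Iteration 2:
  α = (10 - (3)·0.4625 - (-1)·-0.6143) / (5) = 1.5996
  β = (4 - (-4)·2.7800 - (1)·-0.6143) / (-8) = -1.9668
  γ = (-2 - (1)·2.7800 - (-4)·0.4625) / (7) = -0.4186
Iteration 3:
  α = (10 - (3)·-1.9668 - (-1)·-0.4186) / (5) = 3.0964
  β = (4 - (-4)·1.5996 - (1)·-0.4186) / (-8) = -1.3521
  γ = (-2 - (1)·1.5996 - (-4)·-1.9668) / (7) = -1.6381

(3.0964, -1.3521, -1.6381)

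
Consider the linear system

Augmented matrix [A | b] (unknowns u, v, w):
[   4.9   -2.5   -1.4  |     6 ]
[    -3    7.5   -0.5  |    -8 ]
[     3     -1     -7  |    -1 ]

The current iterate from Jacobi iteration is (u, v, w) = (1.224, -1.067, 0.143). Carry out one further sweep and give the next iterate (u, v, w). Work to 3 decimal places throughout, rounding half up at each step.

(0.721, -0.568, 0.820)

One sweep:
  u = (6 - (-2.5)·-1.067 - (-1.4)·0.143) / (4.9) = 0.721
  v = (-8 - (-3)·1.224 - (-0.5)·0.143) / (7.5) = -0.568
  w = (-1 - (3)·1.224 - (-1)·-1.067) / (-7) = 0.820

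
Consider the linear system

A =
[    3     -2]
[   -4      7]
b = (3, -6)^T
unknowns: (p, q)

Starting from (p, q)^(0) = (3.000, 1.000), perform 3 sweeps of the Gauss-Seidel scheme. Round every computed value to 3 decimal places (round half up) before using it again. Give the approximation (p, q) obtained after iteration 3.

Iteration 1:
  p = (3 - (-2)·1.000) / (3) = 1.667
  q = (-6 - (-4)·1.667) / (7) = 0.095
Iteration 2:
  p = (3 - (-2)·0.095) / (3) = 1.063
  q = (-6 - (-4)·1.063) / (7) = -0.250
Iteration 3:
  p = (3 - (-2)·-0.250) / (3) = 0.833
  q = (-6 - (-4)·0.833) / (7) = -0.381

(0.833, -0.381)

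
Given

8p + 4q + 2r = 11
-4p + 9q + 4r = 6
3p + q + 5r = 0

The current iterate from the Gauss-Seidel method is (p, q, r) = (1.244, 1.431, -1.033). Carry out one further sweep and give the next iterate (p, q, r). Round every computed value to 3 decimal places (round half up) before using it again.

(0.918, 1.534, -0.858)

One sweep:
  p = (11 - (4)·1.431 - (2)·-1.033) / (8) = 0.918
  q = (6 - (-4)·0.918 - (4)·-1.033) / (9) = 1.534
  r = (0 - (3)·0.918 - (1)·1.534) / (5) = -0.858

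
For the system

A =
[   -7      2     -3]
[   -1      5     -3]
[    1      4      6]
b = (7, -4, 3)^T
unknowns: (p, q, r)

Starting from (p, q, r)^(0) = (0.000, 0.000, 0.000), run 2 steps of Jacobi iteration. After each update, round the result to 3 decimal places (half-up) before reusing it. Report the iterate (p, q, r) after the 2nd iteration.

(-1.443, -0.700, 1.200)

Iteration 1:
  p = (7 - (2)·0.000 - (-3)·0.000) / (-7) = -1.000
  q = (-4 - (-1)·0.000 - (-3)·0.000) / (5) = -0.800
  r = (3 - (1)·0.000 - (4)·0.000) / (6) = 0.500
Iteration 2:
  p = (7 - (2)·-0.800 - (-3)·0.500) / (-7) = -1.443
  q = (-4 - (-1)·-1.000 - (-3)·0.500) / (5) = -0.700
  r = (3 - (1)·-1.000 - (4)·-0.800) / (6) = 1.200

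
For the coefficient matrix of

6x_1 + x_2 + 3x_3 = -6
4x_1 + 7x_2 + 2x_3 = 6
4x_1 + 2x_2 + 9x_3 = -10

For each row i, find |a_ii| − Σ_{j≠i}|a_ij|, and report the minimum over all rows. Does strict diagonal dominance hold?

row 1: |6| − (1+3) = 2
row 2: |7| − (4+2) = 1
row 3: |9| − (4+2) = 3
minimum over rows = 1 → strictly diagonally dominant (convergence guaranteed)

1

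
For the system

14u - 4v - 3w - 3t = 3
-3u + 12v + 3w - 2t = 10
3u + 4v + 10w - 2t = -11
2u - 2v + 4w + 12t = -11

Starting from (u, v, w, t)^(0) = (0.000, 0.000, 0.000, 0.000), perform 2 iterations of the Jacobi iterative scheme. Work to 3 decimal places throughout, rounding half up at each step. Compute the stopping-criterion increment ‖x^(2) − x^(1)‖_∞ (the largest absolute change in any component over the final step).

0.581

Iteration 1:
  u = (3 - (-4)·0.000 - (-3)·0.000 - (-3)·0.000) / (14) = 0.214
  v = (10 - (-3)·0.000 - (3)·0.000 - (-2)·0.000) / (12) = 0.833
  w = (-11 - (3)·0.000 - (4)·0.000 - (-2)·0.000) / (10) = -1.100
  t = (-11 - (2)·0.000 - (-2)·0.000 - (4)·0.000) / (12) = -0.917
Iteration 2:
  u = (3 - (-4)·0.833 - (-3)·-1.100 - (-3)·-0.917) / (14) = 0.020
  v = (10 - (-3)·0.214 - (3)·-1.100 - (-2)·-0.917) / (12) = 1.009
  w = (-11 - (3)·0.214 - (4)·0.833 - (-2)·-0.917) / (10) = -1.681
  t = (-11 - (2)·0.214 - (-2)·0.833 - (4)·-1.100) / (12) = -0.447
Change: (-0.194, 0.176, -0.581, 0.470) → max |·| = 0.581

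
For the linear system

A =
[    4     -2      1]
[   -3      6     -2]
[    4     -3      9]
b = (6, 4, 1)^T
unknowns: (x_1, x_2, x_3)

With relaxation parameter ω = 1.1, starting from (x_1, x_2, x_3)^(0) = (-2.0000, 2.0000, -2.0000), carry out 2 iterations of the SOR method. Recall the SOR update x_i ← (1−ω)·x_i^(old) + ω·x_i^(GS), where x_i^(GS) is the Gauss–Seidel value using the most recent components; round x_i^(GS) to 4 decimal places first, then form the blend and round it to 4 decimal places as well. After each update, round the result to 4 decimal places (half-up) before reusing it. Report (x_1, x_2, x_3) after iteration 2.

Iteration 1:
  x_1: GS value = (6 - (-2)·2.0000 - (1)·-2.0000) / (4) = 3.0000;  x_1 ← (1−ω)·-2.0000 + ω·3.0000 = 3.5000
  x_2: GS value = (4 - (-3)·3.5000 - (-2)·-2.0000) / (6) = 1.7500;  x_2 ← (1−ω)·2.0000 + ω·1.7500 = 1.7250
  x_3: GS value = (1 - (4)·3.5000 - (-3)·1.7250) / (9) = -0.8694;  x_3 ← (1−ω)·-2.0000 + ω·-0.8694 = -0.7563
Iteration 2:
  x_1: GS value = (6 - (-2)·1.7250 - (1)·-0.7563) / (4) = 2.5516;  x_1 ← (1−ω)·3.5000 + ω·2.5516 = 2.4568
  x_2: GS value = (4 - (-3)·2.4568 - (-2)·-0.7563) / (6) = 1.6430;  x_2 ← (1−ω)·1.7250 + ω·1.6430 = 1.6348
  x_3: GS value = (1 - (4)·2.4568 - (-3)·1.6348) / (9) = -0.4359;  x_3 ← (1−ω)·-0.7563 + ω·-0.4359 = -0.4039

(2.4568, 1.6348, -0.4039)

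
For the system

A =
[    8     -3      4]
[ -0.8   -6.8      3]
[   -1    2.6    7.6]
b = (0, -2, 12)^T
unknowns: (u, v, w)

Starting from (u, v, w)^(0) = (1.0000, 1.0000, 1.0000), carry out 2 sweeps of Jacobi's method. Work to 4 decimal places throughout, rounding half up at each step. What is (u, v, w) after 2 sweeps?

Iteration 1:
  u = (0 - (-3)·1.0000 - (4)·1.0000) / (8) = -0.1250
  v = (-2 - (-0.8)·1.0000 - (3)·1.0000) / (-6.8) = 0.6176
  w = (12 - (-1)·1.0000 - (2.6)·1.0000) / (7.6) = 1.3684
Iteration 2:
  u = (0 - (-3)·0.6176 - (4)·1.3684) / (8) = -0.4526
  v = (-2 - (-0.8)·-0.1250 - (3)·1.3684) / (-6.8) = 0.9125
  w = (12 - (-1)·-0.1250 - (2.6)·0.6176) / (7.6) = 1.3512

(-0.4526, 0.9125, 1.3512)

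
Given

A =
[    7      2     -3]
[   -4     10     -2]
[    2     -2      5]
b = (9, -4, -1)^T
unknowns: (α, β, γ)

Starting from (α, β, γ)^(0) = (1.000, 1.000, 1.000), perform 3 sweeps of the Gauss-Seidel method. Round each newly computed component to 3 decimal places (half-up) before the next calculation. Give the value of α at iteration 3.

Iteration 1:
  α = (9 - (2)·1.000 - (-3)·1.000) / (7) = 1.429
  β = (-4 - (-4)·1.429 - (-2)·1.000) / (10) = 0.372
  γ = (-1 - (2)·1.429 - (-2)·0.372) / (5) = -0.623
Iteration 2:
  α = (9 - (2)·0.372 - (-3)·-0.623) / (7) = 0.912
  β = (-4 - (-4)·0.912 - (-2)·-0.623) / (10) = -0.160
  γ = (-1 - (2)·0.912 - (-2)·-0.160) / (5) = -0.629
Iteration 3:
  α = (9 - (2)·-0.160 - (-3)·-0.629) / (7) = 1.062
  β = (-4 - (-4)·1.062 - (-2)·-0.629) / (10) = -0.101
  γ = (-1 - (2)·1.062 - (-2)·-0.101) / (5) = -0.665

1.062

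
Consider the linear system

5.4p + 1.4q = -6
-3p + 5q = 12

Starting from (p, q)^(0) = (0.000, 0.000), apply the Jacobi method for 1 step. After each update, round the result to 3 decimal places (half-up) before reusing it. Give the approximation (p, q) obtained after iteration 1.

Iteration 1:
  p = (-6 - (1.4)·0.000) / (5.4) = -1.111
  q = (12 - (-3)·0.000) / (5) = 2.400

(-1.111, 2.400)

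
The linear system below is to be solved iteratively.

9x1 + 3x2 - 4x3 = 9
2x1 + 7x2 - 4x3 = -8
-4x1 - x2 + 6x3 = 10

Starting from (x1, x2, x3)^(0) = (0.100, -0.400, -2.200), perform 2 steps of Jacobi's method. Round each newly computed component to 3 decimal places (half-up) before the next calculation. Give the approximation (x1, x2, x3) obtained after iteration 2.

(2.551, -0.235, 1.366)

Iteration 1:
  x1 = (9 - (3)·-0.400 - (-4)·-2.200) / (9) = 0.156
  x2 = (-8 - (2)·0.100 - (-4)·-2.200) / (7) = -2.429
  x3 = (10 - (-4)·0.100 - (-1)·-0.400) / (6) = 1.667
Iteration 2:
  x1 = (9 - (3)·-2.429 - (-4)·1.667) / (9) = 2.551
  x2 = (-8 - (2)·0.156 - (-4)·1.667) / (7) = -0.235
  x3 = (10 - (-4)·0.156 - (-1)·-2.429) / (6) = 1.366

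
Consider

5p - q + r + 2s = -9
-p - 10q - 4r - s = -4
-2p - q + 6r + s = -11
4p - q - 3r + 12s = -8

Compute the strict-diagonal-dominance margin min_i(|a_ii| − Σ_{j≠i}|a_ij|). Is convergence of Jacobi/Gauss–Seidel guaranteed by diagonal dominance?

1

row 1: |5| − (1+1+2) = 1
row 2: |-10| − (1+4+1) = 4
row 3: |6| − (2+1+1) = 2
row 4: |12| − (4+1+3) = 4
minimum over rows = 1 → strictly diagonally dominant (convergence guaranteed)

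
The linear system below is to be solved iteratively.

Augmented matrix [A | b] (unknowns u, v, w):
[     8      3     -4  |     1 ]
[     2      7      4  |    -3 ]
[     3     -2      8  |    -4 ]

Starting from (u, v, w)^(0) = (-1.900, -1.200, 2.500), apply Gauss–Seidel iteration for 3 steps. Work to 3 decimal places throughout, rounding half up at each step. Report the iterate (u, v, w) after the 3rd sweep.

Iteration 1:
  u = (1 - (3)·-1.200 - (-4)·2.500) / (8) = 1.825
  v = (-3 - (2)·1.825 - (4)·2.500) / (7) = -2.379
  w = (-4 - (3)·1.825 - (-2)·-2.379) / (8) = -1.779
Iteration 2:
  u = (1 - (3)·-2.379 - (-4)·-1.779) / (8) = 0.128
  v = (-3 - (2)·0.128 - (4)·-1.779) / (7) = 0.551
  w = (-4 - (3)·0.128 - (-2)·0.551) / (8) = -0.410
Iteration 3:
  u = (1 - (3)·0.551 - (-4)·-0.410) / (8) = -0.287
  v = (-3 - (2)·-0.287 - (4)·-0.410) / (7) = -0.112
  w = (-4 - (3)·-0.287 - (-2)·-0.112) / (8) = -0.420

(-0.287, -0.112, -0.420)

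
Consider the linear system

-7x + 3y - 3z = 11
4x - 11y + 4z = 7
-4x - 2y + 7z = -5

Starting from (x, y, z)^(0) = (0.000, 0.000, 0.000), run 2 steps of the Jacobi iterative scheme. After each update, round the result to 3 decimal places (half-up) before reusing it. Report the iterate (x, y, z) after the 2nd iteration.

(-1.538, -1.467, -1.794)

Iteration 1:
  x = (11 - (3)·0.000 - (-3)·0.000) / (-7) = -1.571
  y = (7 - (4)·0.000 - (4)·0.000) / (-11) = -0.636
  z = (-5 - (-4)·0.000 - (-2)·0.000) / (7) = -0.714
Iteration 2:
  x = (11 - (3)·-0.636 - (-3)·-0.714) / (-7) = -1.538
  y = (7 - (4)·-1.571 - (4)·-0.714) / (-11) = -1.467
  z = (-5 - (-4)·-1.571 - (-2)·-0.636) / (7) = -1.794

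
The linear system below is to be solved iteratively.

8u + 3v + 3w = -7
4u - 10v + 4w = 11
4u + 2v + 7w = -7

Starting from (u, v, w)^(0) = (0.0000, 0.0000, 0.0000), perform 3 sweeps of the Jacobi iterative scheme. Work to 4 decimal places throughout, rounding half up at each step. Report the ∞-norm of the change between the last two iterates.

Iteration 1:
  u = (-7 - (3)·0.0000 - (3)·0.0000) / (8) = -0.8750
  v = (11 - (4)·0.0000 - (4)·0.0000) / (-10) = -1.1000
  w = (-7 - (4)·0.0000 - (2)·0.0000) / (7) = -1.0000
Iteration 2:
  u = (-7 - (3)·-1.1000 - (3)·-1.0000) / (8) = -0.0875
  v = (11 - (4)·-0.8750 - (4)·-1.0000) / (-10) = -1.8500
  w = (-7 - (4)·-0.8750 - (2)·-1.1000) / (7) = -0.1857
Iteration 3:
  u = (-7 - (3)·-1.8500 - (3)·-0.1857) / (8) = -0.1116
  v = (11 - (4)·-0.0875 - (4)·-0.1857) / (-10) = -1.2093
  w = (-7 - (4)·-0.0875 - (2)·-1.8500) / (7) = -0.4214
Change: (-0.0241, 0.6407, -0.2357) → max |·| = 0.6407

0.6407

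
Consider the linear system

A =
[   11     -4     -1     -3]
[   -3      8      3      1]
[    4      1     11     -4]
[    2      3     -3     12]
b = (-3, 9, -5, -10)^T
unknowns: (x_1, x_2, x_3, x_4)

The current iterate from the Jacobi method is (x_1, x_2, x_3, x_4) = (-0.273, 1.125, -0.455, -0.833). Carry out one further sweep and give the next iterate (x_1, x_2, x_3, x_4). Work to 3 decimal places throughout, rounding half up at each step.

One sweep:
  x_1 = (-3 - (-4)·1.125 - (-1)·-0.455 - (-3)·-0.833) / (11) = -0.132
  x_2 = (9 - (-3)·-0.273 - (3)·-0.455 - (1)·-0.833) / (8) = 1.297
  x_3 = (-5 - (4)·-0.273 - (1)·1.125 - (-4)·-0.833) / (11) = -0.760
  x_4 = (-10 - (2)·-0.273 - (3)·1.125 - (-3)·-0.455) / (12) = -1.183

(-0.132, 1.297, -0.760, -1.183)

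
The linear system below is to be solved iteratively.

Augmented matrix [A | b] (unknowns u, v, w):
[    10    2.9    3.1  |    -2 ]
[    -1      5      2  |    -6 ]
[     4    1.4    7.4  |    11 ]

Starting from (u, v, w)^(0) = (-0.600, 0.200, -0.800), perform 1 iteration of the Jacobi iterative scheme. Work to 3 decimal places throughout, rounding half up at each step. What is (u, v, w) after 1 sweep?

(-0.010, -1.000, 1.773)

Iteration 1:
  u = (-2 - (2.9)·0.200 - (3.1)·-0.800) / (10) = -0.010
  v = (-6 - (-1)·-0.600 - (2)·-0.800) / (5) = -1.000
  w = (11 - (4)·-0.600 - (1.4)·0.200) / (7.4) = 1.773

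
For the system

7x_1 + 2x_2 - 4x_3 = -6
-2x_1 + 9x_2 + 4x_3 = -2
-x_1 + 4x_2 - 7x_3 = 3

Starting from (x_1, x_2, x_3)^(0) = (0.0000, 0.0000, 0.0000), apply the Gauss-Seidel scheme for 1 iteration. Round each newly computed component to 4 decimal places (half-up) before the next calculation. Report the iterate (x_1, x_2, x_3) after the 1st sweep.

(-0.8571, -0.4127, -0.5420)

Iteration 1:
  x_1 = (-6 - (2)·0.0000 - (-4)·0.0000) / (7) = -0.8571
  x_2 = (-2 - (-2)·-0.8571 - (4)·0.0000) / (9) = -0.4127
  x_3 = (3 - (-1)·-0.8571 - (4)·-0.4127) / (-7) = -0.5420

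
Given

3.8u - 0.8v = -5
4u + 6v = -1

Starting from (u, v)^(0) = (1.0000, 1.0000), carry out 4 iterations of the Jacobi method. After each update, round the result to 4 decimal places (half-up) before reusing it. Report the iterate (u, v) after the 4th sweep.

Iteration 1:
  u = (-5 - (-0.8)·1.0000) / (3.8) = -1.1053
  v = (-1 - (4)·1.0000) / (6) = -0.8333
Iteration 2:
  u = (-5 - (-0.8)·-0.8333) / (3.8) = -1.4912
  v = (-1 - (4)·-1.1053) / (6) = 0.5702
Iteration 3:
  u = (-5 - (-0.8)·0.5702) / (3.8) = -1.1957
  v = (-1 - (4)·-1.4912) / (6) = 0.8275
Iteration 4:
  u = (-5 - (-0.8)·0.8275) / (3.8) = -1.1416
  v = (-1 - (4)·-1.1957) / (6) = 0.6305

(-1.1416, 0.6305)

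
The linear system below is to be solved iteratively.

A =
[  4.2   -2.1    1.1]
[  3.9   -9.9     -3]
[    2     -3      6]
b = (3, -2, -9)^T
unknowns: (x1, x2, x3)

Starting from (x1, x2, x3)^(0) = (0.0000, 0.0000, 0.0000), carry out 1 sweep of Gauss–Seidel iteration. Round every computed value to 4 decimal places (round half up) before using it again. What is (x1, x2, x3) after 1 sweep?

Iteration 1:
  x1 = (3 - (-2.1)·0.0000 - (1.1)·0.0000) / (4.2) = 0.7143
  x2 = (-2 - (3.9)·0.7143 - (-3)·0.0000) / (-9.9) = 0.4834
  x3 = (-9 - (2)·0.7143 - (-3)·0.4834) / (6) = -1.4964

(0.7143, 0.4834, -1.4964)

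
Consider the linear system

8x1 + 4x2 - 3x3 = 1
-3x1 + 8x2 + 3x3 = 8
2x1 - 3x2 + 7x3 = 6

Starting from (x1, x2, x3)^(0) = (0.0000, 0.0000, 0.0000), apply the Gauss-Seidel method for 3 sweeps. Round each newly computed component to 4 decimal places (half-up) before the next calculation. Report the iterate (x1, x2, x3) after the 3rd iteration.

Iteration 1:
  x1 = (1 - (4)·0.0000 - (-3)·0.0000) / (8) = 0.1250
  x2 = (8 - (-3)·0.1250 - (3)·0.0000) / (8) = 1.0469
  x3 = (6 - (2)·0.1250 - (-3)·1.0469) / (7) = 1.2701
Iteration 2:
  x1 = (1 - (4)·1.0469 - (-3)·1.2701) / (8) = 0.0778
  x2 = (8 - (-3)·0.0778 - (3)·1.2701) / (8) = 0.5529
  x3 = (6 - (2)·0.0778 - (-3)·0.5529) / (7) = 1.0719
Iteration 3:
  x1 = (1 - (4)·0.5529 - (-3)·1.0719) / (8) = 0.2505
  x2 = (8 - (-3)·0.2505 - (3)·1.0719) / (8) = 0.6920
  x3 = (6 - (2)·0.2505 - (-3)·0.6920) / (7) = 1.0821

(0.2505, 0.6920, 1.0821)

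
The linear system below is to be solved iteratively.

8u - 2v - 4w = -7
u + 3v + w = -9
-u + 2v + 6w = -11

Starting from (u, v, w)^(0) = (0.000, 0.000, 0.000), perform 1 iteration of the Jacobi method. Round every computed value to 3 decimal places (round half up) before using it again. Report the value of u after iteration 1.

-0.875

Iteration 1:
  u = (-7 - (-2)·0.000 - (-4)·0.000) / (8) = -0.875
  v = (-9 - (1)·0.000 - (1)·0.000) / (3) = -3.000
  w = (-11 - (-1)·0.000 - (2)·0.000) / (6) = -1.833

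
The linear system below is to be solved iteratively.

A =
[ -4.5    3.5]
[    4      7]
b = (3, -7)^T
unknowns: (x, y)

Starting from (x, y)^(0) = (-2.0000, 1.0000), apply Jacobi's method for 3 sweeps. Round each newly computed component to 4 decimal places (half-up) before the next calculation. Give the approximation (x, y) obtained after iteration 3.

(-1.4938, -0.6826)

Iteration 1:
  x = (3 - (3.5)·1.0000) / (-4.5) = 0.1111
  y = (-7 - (4)·-2.0000) / (7) = 0.1429
Iteration 2:
  x = (3 - (3.5)·0.1429) / (-4.5) = -0.5555
  y = (-7 - (4)·0.1111) / (7) = -1.0635
Iteration 3:
  x = (3 - (3.5)·-1.0635) / (-4.5) = -1.4938
  y = (-7 - (4)·-0.5555) / (7) = -0.6826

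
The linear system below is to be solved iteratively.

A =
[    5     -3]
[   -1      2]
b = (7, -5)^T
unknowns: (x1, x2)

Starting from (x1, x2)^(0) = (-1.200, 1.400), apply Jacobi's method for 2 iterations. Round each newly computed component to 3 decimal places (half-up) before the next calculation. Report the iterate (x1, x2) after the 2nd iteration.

Iteration 1:
  x1 = (7 - (-3)·1.400) / (5) = 2.240
  x2 = (-5 - (-1)·-1.200) / (2) = -3.100
Iteration 2:
  x1 = (7 - (-3)·-3.100) / (5) = -0.460
  x2 = (-5 - (-1)·2.240) / (2) = -1.380

(-0.460, -1.380)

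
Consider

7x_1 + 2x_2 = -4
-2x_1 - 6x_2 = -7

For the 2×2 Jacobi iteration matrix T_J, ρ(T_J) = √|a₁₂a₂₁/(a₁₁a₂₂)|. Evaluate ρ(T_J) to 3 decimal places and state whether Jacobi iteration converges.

0.309

a₁₂a₂₁/(a₁₁a₂₂) = (2)·(-2) / ((7)·(-6)) = 0.095238
ρ = √|0.095238| = √0.095238 = 0.309
ρ < 1, so Jacobi converges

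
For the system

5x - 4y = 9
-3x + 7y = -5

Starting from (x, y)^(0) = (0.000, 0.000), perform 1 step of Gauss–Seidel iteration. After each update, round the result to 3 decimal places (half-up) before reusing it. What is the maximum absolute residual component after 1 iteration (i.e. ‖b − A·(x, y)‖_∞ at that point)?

0.228

Iteration 1:
  x = (9 - (-4)·0.000) / (5) = 1.800
  y = (-5 - (-3)·1.800) / (7) = 0.057
Residual b − A·x = (0.228, 0.001); ∞-norm = 0.228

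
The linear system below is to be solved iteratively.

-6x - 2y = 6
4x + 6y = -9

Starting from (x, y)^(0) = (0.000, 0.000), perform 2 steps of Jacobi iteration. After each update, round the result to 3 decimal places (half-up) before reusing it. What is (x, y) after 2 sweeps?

Iteration 1:
  x = (6 - (-2)·0.000) / (-6) = -1.000
  y = (-9 - (4)·0.000) / (6) = -1.500
Iteration 2:
  x = (6 - (-2)·-1.500) / (-6) = -0.500
  y = (-9 - (4)·-1.000) / (6) = -0.833

(-0.500, -0.833)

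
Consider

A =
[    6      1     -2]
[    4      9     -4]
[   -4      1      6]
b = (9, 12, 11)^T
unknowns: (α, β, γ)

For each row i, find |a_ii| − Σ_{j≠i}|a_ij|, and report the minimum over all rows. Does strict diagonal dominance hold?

1

row 1: |6| − (1+2) = 3
row 2: |9| − (4+4) = 1
row 3: |6| − (4+1) = 1
minimum over rows = 1 → strictly diagonally dominant (convergence guaranteed)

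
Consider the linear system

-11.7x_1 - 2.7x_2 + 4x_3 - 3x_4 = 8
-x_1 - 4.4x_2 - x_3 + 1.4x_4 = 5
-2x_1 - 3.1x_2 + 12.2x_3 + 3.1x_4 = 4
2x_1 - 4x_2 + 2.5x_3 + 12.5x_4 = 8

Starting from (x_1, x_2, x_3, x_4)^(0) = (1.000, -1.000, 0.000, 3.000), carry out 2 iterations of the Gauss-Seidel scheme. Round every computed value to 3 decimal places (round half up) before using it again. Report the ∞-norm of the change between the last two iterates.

0.514

Iteration 1:
  x_1 = (8 - (-2.7)·-1.000 - (4)·0.000 - (-3)·3.000) / (-11.7) = -1.222
  x_2 = (5 - (-1)·-1.222 - (-1)·0.000 - (1.4)·3.000) / (-4.4) = 0.096
  x_3 = (4 - (-2)·-1.222 - (-3.1)·0.096 - (3.1)·3.000) / (12.2) = -0.610
  x_4 = (8 - (2)·-1.222 - (-4)·0.096 - (2.5)·-0.610) / (12.5) = 0.988
Iteration 2:
  x_1 = (8 - (-2.7)·0.096 - (4)·-0.610 - (-3)·0.988) / (-11.7) = -1.168
  x_2 = (5 - (-1)·-1.168 - (-1)·-0.610 - (1.4)·0.988) / (-4.4) = -0.418
  x_3 = (4 - (-2)·-1.168 - (-3.1)·-0.418 - (3.1)·0.988) / (12.2) = -0.221
  x_4 = (8 - (2)·-1.168 - (-4)·-0.418 - (2.5)·-0.221) / (12.5) = 0.737
Change: (0.054, -0.514, 0.389, -0.251) → max |·| = 0.514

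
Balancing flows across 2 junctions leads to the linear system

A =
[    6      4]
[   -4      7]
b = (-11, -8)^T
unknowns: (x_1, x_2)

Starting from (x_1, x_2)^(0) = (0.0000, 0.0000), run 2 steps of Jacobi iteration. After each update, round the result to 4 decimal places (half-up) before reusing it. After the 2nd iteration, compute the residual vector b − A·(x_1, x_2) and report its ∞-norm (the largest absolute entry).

Iteration 1:
  x_1 = (-11 - (4)·0.0000) / (6) = -1.8333
  x_2 = (-8 - (-4)·0.0000) / (7) = -1.1429
Iteration 2:
  x_1 = (-11 - (4)·-1.1429) / (6) = -1.0714
  x_2 = (-8 - (-4)·-1.8333) / (7) = -2.1905
Residual b − A·x = (4.1904, 3.0479); ∞-norm = 4.1904

4.1904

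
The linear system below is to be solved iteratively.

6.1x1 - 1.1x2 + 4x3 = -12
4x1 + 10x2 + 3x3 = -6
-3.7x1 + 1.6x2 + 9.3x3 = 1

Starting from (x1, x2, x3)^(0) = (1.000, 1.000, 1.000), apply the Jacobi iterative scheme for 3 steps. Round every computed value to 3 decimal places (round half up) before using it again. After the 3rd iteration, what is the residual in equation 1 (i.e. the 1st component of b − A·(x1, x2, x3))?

1.360

Iteration 1:
  x1 = (-12 - (-1.1)·1.000 - (4)·1.000) / (6.1) = -2.443
  x2 = (-6 - (4)·1.000 - (3)·1.000) / (10) = -1.300
  x3 = (1 - (-3.7)·1.000 - (1.6)·1.000) / (9.3) = 0.333
Iteration 2:
  x1 = (-12 - (-1.1)·-1.300 - (4)·0.333) / (6.1) = -2.420
  x2 = (-6 - (4)·-2.443 - (3)·0.333) / (10) = 0.277
  x3 = (1 - (-3.7)·-2.443 - (1.6)·-1.300) / (9.3) = -0.641
Iteration 3:
  x1 = (-12 - (-1.1)·0.277 - (4)·-0.641) / (6.1) = -1.497
  x2 = (-6 - (4)·-2.420 - (3)·-0.641) / (10) = 0.560
  x3 = (1 - (-3.7)·-2.420 - (1.6)·0.277) / (9.3) = -0.903
Residual b − A·x = (1.360, -2.903, 2.963)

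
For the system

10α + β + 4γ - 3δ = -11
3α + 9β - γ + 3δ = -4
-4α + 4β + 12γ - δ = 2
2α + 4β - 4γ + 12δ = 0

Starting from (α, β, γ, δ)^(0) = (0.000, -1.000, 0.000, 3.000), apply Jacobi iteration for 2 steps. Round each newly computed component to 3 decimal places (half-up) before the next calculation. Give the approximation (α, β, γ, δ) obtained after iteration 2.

(-1.156, -0.439, 0.642, 0.748)

Iteration 1:
  α = (-11 - (1)·-1.000 - (4)·0.000 - (-3)·3.000) / (10) = -0.100
  β = (-4 - (3)·0.000 - (-1)·0.000 - (3)·3.000) / (9) = -1.444
  γ = (2 - (-4)·0.000 - (4)·-1.000 - (-1)·3.000) / (12) = 0.750
  δ = (0 - (2)·0.000 - (4)·-1.000 - (-4)·0.000) / (12) = 0.333
Iteration 2:
  α = (-11 - (1)·-1.444 - (4)·0.750 - (-3)·0.333) / (10) = -1.156
  β = (-4 - (3)·-0.100 - (-1)·0.750 - (3)·0.333) / (9) = -0.439
  γ = (2 - (-4)·-0.100 - (4)·-1.444 - (-1)·0.333) / (12) = 0.642
  δ = (0 - (2)·-0.100 - (4)·-1.444 - (-4)·0.750) / (12) = 0.748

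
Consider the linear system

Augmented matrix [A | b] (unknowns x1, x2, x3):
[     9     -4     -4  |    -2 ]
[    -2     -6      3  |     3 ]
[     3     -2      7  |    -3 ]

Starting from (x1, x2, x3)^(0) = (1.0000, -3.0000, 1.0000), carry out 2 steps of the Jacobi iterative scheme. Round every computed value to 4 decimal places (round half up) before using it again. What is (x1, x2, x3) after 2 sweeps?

Iteration 1:
  x1 = (-2 - (-4)·-3.0000 - (-4)·1.0000) / (9) = -1.1111
  x2 = (3 - (-2)·1.0000 - (3)·1.0000) / (-6) = -0.3333
  x3 = (-3 - (3)·1.0000 - (-2)·-3.0000) / (7) = -1.7143
Iteration 2:
  x1 = (-2 - (-4)·-0.3333 - (-4)·-1.7143) / (9) = -1.1323
  x2 = (3 - (-2)·-1.1111 - (3)·-1.7143) / (-6) = -0.9868
  x3 = (-3 - (3)·-1.1111 - (-2)·-0.3333) / (7) = -0.0476

(-1.1323, -0.9868, -0.0476)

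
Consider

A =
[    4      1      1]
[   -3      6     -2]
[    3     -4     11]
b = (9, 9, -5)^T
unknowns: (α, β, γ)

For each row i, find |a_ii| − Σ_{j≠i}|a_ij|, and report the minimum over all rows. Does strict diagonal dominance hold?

1

row 1: |4| − (1+1) = 2
row 2: |6| − (3+2) = 1
row 3: |11| − (3+4) = 4
minimum over rows = 1 → strictly diagonally dominant (convergence guaranteed)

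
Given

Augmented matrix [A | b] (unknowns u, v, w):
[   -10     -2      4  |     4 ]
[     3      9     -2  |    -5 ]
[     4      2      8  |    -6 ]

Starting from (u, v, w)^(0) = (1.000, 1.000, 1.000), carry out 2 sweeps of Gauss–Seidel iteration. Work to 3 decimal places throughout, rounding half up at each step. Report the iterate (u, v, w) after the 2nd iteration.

Iteration 1:
  u = (4 - (-2)·1.000 - (4)·1.000) / (-10) = -0.200
  v = (-5 - (3)·-0.200 - (-2)·1.000) / (9) = -0.267
  w = (-6 - (4)·-0.200 - (2)·-0.267) / (8) = -0.583
Iteration 2:
  u = (4 - (-2)·-0.267 - (4)·-0.583) / (-10) = -0.580
  v = (-5 - (3)·-0.580 - (-2)·-0.583) / (9) = -0.492
  w = (-6 - (4)·-0.580 - (2)·-0.492) / (8) = -0.337

(-0.580, -0.492, -0.337)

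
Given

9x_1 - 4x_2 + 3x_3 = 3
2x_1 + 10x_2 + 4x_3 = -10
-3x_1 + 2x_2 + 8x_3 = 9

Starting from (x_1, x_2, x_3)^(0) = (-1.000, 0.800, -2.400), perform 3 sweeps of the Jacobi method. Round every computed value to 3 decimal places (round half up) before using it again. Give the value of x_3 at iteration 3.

1.587

Iteration 1:
  x_1 = (3 - (-4)·0.800 - (3)·-2.400) / (9) = 1.489
  x_2 = (-10 - (2)·-1.000 - (4)·-2.400) / (10) = 0.160
  x_3 = (9 - (-3)·-1.000 - (2)·0.800) / (8) = 0.550
Iteration 2:
  x_1 = (3 - (-4)·0.160 - (3)·0.550) / (9) = 0.221
  x_2 = (-10 - (2)·1.489 - (4)·0.550) / (10) = -1.518
  x_3 = (9 - (-3)·1.489 - (2)·0.160) / (8) = 1.643
Iteration 3:
  x_1 = (3 - (-4)·-1.518 - (3)·1.643) / (9) = -0.889
  x_2 = (-10 - (2)·0.221 - (4)·1.643) / (10) = -1.701
  x_3 = (9 - (-3)·0.221 - (2)·-1.518) / (8) = 1.587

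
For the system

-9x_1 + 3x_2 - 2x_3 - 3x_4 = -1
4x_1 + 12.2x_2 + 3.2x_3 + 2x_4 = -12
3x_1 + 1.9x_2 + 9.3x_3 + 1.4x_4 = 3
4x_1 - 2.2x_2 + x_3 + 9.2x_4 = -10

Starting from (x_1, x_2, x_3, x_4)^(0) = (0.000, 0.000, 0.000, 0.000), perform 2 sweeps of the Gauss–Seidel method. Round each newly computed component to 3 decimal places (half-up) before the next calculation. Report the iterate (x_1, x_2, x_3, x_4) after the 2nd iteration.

(0.139, -0.924, 0.682, -1.442)

Iteration 1:
  x_1 = (-1 - (3)·0.000 - (-2)·0.000 - (-3)·0.000) / (-9) = 0.111
  x_2 = (-12 - (4)·0.111 - (3.2)·0.000 - (2)·0.000) / (12.2) = -1.020
  x_3 = (3 - (3)·0.111 - (1.9)·-1.020 - (1.4)·0.000) / (9.3) = 0.495
  x_4 = (-10 - (4)·0.111 - (-2.2)·-1.020 - (1)·0.495) / (9.2) = -1.433
Iteration 2:
  x_1 = (-1 - (3)·-1.020 - (-2)·0.495 - (-3)·-1.433) / (-9) = 0.139
  x_2 = (-12 - (4)·0.139 - (3.2)·0.495 - (2)·-1.433) / (12.2) = -0.924
  x_3 = (3 - (3)·0.139 - (1.9)·-0.924 - (1.4)·-1.433) / (9.3) = 0.682
  x_4 = (-10 - (4)·0.139 - (-2.2)·-0.924 - (1)·0.682) / (9.2) = -1.442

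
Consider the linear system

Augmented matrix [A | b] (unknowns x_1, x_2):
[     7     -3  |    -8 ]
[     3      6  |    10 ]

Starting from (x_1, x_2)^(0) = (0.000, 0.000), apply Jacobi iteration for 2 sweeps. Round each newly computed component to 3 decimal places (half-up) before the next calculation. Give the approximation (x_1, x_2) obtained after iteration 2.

Iteration 1:
  x_1 = (-8 - (-3)·0.000) / (7) = -1.143
  x_2 = (10 - (3)·0.000) / (6) = 1.667
Iteration 2:
  x_1 = (-8 - (-3)·1.667) / (7) = -0.428
  x_2 = (10 - (3)·-1.143) / (6) = 2.238

(-0.428, 2.238)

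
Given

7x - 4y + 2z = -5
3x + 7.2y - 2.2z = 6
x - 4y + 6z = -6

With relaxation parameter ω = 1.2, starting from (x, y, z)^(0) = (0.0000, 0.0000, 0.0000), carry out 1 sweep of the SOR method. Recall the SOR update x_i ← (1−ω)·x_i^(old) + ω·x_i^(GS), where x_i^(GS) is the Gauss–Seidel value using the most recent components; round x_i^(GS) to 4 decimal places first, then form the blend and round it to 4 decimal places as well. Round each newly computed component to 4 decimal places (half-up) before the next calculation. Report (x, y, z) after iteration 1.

(-0.8572, 1.4286, 0.1144)

Iteration 1:
  x: GS value = (-5 - (-4)·0.0000 - (2)·0.0000) / (7) = -0.7143;  x ← (1−ω)·0.0000 + ω·-0.7143 = -0.8572
  y: GS value = (6 - (3)·-0.8572 - (-2.2)·0.0000) / (7.2) = 1.1905;  y ← (1−ω)·0.0000 + ω·1.1905 = 1.4286
  z: GS value = (-6 - (1)·-0.8572 - (-4)·1.4286) / (6) = 0.0953;  z ← (1−ω)·0.0000 + ω·0.0953 = 0.1144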